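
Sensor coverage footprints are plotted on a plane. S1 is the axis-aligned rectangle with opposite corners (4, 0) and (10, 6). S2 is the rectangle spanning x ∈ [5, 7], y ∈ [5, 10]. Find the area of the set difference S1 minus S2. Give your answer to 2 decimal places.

34.00

|S1∩S2|: x∈[5,7], y∈[5,6] → 2·1 = 2.
|S1| = 36.
|S1 ∖ S2| = |S1| − |S1∩S2| = 36 − 2 = 34.00.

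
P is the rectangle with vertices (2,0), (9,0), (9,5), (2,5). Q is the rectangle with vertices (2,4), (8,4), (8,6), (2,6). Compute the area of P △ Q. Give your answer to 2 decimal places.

35.00

|P∩Q|: x∈[2,8], y∈[4,5] → 6·1 = 6.
|P △ Q| = |P| + |Q| − 2·|P∩Q| = 35 + 12 − 12 = 35.00.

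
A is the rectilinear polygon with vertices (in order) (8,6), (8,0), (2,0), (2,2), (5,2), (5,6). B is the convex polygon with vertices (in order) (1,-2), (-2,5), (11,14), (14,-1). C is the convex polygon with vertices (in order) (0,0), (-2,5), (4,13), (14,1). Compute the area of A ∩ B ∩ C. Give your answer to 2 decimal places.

21.86

The intersection is the polygon with vertices (2,2), (5,2), (5,6), (8,6), (8,0.571), (2,0.143).
By the shoelace formula its area is 21.86.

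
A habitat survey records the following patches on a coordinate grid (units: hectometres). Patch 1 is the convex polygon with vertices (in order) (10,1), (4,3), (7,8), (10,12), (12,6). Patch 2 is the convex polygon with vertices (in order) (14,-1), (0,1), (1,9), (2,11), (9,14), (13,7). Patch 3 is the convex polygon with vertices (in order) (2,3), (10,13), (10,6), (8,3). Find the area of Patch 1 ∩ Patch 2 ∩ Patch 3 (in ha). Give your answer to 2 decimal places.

The intersection is the polygon with vertices (7,8), (10,12), (10,6), (8,3), (4,3).
By the shoelace formula its area is 25.50.

25.50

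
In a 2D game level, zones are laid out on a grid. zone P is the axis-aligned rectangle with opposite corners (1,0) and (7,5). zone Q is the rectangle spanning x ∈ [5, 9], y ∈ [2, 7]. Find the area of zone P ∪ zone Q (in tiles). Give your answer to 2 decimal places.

44.00

By inclusion–exclusion:
Individual areas: |zone P| = 30, |zone Q| = 20.
|zone P∩zone Q|: x∈[5,7], y∈[2,5] → 2·3 = 6.
|zone P ∪ zone Q| = 50 − 6 = 44.00.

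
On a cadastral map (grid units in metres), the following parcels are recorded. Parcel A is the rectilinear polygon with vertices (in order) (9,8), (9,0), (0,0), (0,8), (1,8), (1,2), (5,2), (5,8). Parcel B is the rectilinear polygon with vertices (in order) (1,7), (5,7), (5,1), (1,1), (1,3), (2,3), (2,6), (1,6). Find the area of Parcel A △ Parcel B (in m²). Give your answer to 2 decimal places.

|Parcel A| = 48, |Parcel B| = 21, |Parcel A∩Parcel B| = 4.
|Parcel A △ Parcel B| = |Parcel A| + |Parcel B| − 2·|Parcel A∩Parcel B| = 48 + 21 − 8 = 61.00.

61.00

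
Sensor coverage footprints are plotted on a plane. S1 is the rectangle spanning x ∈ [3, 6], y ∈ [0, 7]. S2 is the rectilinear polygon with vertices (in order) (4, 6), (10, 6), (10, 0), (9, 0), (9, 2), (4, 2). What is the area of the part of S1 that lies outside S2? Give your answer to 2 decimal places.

13.00

|S1| = 21, |S1∩S2| = 8.
|S1 ∖ S2| = |S1| − |S1∩S2| = 21 − 8 = 13.00.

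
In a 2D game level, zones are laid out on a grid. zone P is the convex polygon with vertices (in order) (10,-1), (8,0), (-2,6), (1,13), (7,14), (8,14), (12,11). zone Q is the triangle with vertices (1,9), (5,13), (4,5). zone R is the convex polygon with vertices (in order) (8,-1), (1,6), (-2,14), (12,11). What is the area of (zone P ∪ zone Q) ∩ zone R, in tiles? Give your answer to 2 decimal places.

The region (zone P ∪ zone Q) ∩ zone R is the polygon with vertices (5.5,1.5), (1,6), (-0.4,9.733), (1,13), (1.938,13.156), (12,11), (8.286,-0.143), (8,0).
By the shoelace formula its area is 99.80.

99.80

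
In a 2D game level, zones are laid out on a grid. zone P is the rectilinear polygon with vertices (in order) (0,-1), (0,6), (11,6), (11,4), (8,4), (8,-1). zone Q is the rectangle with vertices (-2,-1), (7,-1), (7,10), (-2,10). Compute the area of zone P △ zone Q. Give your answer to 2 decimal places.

|zone P| = 62, |zone Q| = 99, |zone P∩zone Q| = 49.
|zone P △ zone Q| = |zone P| + |zone Q| − 2·|zone P∩zone Q| = 62 + 99 − 98 = 63.00.

63.00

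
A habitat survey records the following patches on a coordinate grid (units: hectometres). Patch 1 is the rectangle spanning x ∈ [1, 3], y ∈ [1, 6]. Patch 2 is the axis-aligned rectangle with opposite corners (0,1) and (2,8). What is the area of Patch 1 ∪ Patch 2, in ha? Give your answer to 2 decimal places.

By inclusion–exclusion:
Individual areas: |Patch 1| = 10, |Patch 2| = 14.
|Patch 1∩Patch 2|: x∈[1,2], y∈[1,6] → 1·5 = 5.
|Patch 1 ∪ Patch 2| = 24 − 5 = 19.00.

19.00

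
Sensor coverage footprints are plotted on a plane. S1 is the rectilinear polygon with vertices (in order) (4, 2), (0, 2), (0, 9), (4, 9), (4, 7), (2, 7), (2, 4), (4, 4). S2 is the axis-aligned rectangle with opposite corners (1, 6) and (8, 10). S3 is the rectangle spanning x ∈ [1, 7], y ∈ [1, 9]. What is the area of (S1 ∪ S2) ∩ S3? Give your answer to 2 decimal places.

26.00

The region (S1 ∪ S2) ∩ S3 is the polygon with vertices (2,6), (2,4), (4,4), (4,2), (1,2), (1,9), (7,9), (7,6).
By the shoelace formula its area is 26.00.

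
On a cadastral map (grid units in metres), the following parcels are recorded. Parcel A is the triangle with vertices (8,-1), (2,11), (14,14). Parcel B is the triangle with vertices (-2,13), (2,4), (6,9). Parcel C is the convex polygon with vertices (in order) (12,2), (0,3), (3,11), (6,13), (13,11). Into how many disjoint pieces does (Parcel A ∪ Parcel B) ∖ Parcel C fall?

(Parcel A ∪ Parcel B) ∖ Parcel C splits into 3 disjoint pieces (area 13.6237, area 8.1385, area 5.0491).

3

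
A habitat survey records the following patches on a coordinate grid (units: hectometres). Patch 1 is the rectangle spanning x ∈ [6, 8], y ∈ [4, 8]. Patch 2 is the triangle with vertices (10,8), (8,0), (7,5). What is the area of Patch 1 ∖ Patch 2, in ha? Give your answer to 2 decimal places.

6.60

|Patch 1| = 8, |Patch 1∩Patch 2| = 1.4.
|Patch 1 ∖ Patch 2| = |Patch 1| − |Patch 1∩Patch 2| = 8 − 1.4 = 6.60.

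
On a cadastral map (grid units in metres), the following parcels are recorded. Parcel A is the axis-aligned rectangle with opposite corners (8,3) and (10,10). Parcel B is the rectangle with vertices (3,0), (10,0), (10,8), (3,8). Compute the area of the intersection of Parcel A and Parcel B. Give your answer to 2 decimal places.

10.00

|Parcel A∩Parcel B|: x∈[8,10], y∈[3,8] → 2·5 = 10.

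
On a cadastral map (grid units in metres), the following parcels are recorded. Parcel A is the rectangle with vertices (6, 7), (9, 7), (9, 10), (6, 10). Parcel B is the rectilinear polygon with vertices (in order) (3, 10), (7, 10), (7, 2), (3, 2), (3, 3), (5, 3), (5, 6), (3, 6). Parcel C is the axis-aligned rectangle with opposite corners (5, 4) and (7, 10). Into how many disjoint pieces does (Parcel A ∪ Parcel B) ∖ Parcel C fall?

3

(Parcel A ∪ Parcel B) ∖ Parcel C splits into 3 disjoint pieces (area 6, area 6, area 8).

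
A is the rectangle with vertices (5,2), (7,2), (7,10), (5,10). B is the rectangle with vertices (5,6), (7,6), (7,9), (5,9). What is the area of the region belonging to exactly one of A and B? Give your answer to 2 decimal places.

10.00

|A∩B|: x∈[5,7], y∈[6,9] → 2·3 = 6.
|A △ B| = |A| + |B| − 2·|A∩B| = 16 + 6 − 12 = 10.00.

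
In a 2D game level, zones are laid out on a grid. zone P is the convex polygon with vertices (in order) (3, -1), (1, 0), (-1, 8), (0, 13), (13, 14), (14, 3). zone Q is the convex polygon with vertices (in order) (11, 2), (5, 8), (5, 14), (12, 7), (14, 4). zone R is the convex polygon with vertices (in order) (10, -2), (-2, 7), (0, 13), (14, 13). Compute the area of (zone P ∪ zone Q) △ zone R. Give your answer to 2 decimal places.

50.69

|zone P ∪ zone Q| = 176.6856.
|(zone P ∪ zone Q) ∩ zone R| = 137.9984.
|(zone P ∪ zone Q) △ zone R| = 176.6856 + 150 − 275.9969 = 50.69.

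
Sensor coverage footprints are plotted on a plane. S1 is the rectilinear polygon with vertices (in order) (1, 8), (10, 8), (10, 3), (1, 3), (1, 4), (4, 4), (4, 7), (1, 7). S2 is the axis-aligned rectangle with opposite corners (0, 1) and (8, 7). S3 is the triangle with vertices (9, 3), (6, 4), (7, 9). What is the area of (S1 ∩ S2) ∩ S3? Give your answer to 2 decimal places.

The region (S1 ∩ S2) ∩ S3 is the polygon with vertices (7.667,7), (8,6), (8,3.333), (6,4), (6.6,7).
By the shoelace formula its area is 5.60.

5.60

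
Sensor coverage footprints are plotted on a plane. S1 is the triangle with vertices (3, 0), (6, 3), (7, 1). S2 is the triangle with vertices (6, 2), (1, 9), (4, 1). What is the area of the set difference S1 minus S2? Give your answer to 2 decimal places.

|S1| = 4.5, |S1∩S2| = 0.7917.
|S1 ∖ S2| = |S1| − |S1∩S2| = 4.5 − 0.7917 = 3.71.

3.71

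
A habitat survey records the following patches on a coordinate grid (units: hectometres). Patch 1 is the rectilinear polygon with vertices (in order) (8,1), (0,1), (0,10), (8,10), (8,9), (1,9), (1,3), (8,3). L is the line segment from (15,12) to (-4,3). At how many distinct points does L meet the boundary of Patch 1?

The segment meets the boundary at (0,4.895), (1,5.368).

2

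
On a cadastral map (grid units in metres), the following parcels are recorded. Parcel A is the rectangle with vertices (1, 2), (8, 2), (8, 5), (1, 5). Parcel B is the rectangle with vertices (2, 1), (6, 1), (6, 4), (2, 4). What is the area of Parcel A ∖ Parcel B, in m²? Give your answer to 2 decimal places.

|Parcel A∩Parcel B|: x∈[2,6], y∈[2,4] → 4·2 = 8.
|Parcel A| = 21.
|Parcel A ∖ Parcel B| = |Parcel A| − |Parcel A∩Parcel B| = 21 − 8 = 13.00.

13.00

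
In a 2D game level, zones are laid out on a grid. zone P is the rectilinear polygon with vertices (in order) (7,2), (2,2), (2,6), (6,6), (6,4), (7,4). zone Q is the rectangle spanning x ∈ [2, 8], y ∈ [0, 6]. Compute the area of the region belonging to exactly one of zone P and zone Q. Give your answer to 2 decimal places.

18.00

|zone P| = 18, |zone Q| = 36, |zone P∩zone Q| = 18.
|zone P △ zone Q| = |zone P| + |zone Q| − 2·|zone P∩zone Q| = 18 + 36 − 36 = 18.00.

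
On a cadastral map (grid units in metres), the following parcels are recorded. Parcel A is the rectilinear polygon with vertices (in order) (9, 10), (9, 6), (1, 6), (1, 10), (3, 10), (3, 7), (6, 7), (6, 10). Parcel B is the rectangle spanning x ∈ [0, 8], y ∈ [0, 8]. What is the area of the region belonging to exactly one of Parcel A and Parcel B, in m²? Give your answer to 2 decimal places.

65.00

|Parcel A| = 23, |Parcel B| = 64, |Parcel A∩Parcel B| = 11.
|Parcel A △ Parcel B| = |Parcel A| + |Parcel B| − 2·|Parcel A∩Parcel B| = 23 + 64 − 22 = 65.00.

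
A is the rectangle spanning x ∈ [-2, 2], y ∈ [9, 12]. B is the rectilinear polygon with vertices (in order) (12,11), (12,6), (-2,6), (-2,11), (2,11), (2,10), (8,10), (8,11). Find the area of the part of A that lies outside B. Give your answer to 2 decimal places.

4.00

|A| = 12, |A∩B| = 8.
|A ∖ B| = |A| − |A∩B| = 12 − 8 = 4.00.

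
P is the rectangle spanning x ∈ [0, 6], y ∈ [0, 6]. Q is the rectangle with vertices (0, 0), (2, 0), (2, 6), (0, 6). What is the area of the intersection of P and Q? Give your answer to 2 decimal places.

12.00

|P∩Q|: x∈[0,2], y∈[0,6] → 2·6 = 12.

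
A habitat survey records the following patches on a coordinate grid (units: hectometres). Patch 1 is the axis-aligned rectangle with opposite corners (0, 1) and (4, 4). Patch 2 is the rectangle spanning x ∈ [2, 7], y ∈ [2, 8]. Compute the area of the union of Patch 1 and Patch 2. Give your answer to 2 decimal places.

38.00

By inclusion–exclusion:
Individual areas: |Patch 1| = 12, |Patch 2| = 30.
|Patch 1∩Patch 2|: x∈[2,4], y∈[2,4] → 2·2 = 4.
|Patch 1 ∪ Patch 2| = 42 − 4 = 38.00.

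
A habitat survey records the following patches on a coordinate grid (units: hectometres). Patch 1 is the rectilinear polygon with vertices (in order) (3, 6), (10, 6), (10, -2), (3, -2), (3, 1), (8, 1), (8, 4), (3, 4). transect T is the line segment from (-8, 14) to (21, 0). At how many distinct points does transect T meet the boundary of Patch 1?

The segment meets the boundary at (10,5.31), (8.571,6).

2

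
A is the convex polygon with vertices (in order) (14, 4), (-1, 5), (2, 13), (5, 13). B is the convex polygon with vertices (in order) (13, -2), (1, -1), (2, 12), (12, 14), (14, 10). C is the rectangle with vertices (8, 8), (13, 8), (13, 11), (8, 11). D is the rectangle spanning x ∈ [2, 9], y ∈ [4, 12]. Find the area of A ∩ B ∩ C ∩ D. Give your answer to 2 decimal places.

The intersection is the polygon with vertices (8,8), (8,10), (9,9), (9,8).
By the shoelace formula its area is 1.50.

1.50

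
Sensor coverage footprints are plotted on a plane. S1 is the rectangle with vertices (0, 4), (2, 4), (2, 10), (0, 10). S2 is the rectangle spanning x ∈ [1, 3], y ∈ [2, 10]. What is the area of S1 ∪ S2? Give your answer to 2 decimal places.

By inclusion–exclusion:
Individual areas: |S1| = 12, |S2| = 16.
|S1∩S2|: x∈[1,2], y∈[4,10] → 1·6 = 6.
|S1 ∪ S2| = 28 − 6 = 22.00.

22.00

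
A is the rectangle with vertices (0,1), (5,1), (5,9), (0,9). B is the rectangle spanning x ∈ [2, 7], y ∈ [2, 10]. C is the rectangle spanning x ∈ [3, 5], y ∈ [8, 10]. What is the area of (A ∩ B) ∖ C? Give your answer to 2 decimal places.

19.00

|A ∩ B| = 21.
|(A ∩ B) ∩ C| = 2.
|(A ∩ B) ∖ C| = 21 − 2 = 19.00.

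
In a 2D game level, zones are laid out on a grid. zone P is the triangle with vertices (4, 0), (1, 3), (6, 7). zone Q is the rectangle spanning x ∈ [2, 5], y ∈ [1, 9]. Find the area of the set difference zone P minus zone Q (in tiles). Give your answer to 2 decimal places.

|zone P| = 13.5, |zone P∩zone Q| = 10.6071.
|zone P ∖ zone Q| = |zone P| − |zone P∩zone Q| = 13.5 − 10.6071 = 2.89.

2.89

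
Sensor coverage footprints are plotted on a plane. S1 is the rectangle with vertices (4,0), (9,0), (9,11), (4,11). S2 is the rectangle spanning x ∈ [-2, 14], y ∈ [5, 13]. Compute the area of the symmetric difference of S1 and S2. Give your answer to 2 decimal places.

|S1∩S2|: x∈[4,9], y∈[5,11] → 5·6 = 30.
|S1 △ S2| = |S1| + |S2| − 2·|S1∩S2| = 55 + 128 − 60 = 123.00.

123.00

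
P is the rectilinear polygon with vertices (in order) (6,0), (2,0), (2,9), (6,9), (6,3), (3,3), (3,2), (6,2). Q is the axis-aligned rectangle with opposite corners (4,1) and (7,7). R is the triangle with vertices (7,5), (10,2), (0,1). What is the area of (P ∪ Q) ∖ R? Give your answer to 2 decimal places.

|P ∪ Q| = 41.
|(P ∪ Q) ∩ R| = 9.6786.
|(P ∪ Q) ∖ R| = 41 − 9.6786 = 31.32.

31.32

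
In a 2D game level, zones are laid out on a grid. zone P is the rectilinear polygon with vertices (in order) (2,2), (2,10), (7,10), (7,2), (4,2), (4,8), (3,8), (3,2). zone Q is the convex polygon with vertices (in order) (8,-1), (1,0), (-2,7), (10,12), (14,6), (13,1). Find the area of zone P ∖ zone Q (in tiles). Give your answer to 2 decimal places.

|zone P| = 34, |zone P∩zone Q| = 31.8667.
|zone P ∖ zone Q| = |zone P| − |zone P∩zone Q| = 34 − 31.8667 = 2.13.

2.13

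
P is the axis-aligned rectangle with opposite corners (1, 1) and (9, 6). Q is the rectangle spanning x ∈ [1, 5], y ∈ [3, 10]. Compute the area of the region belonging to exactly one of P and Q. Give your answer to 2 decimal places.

44.00

|P∩Q|: x∈[1,5], y∈[3,6] → 4·3 = 12.
|P △ Q| = |P| + |Q| − 2·|P∩Q| = 40 + 28 − 24 = 44.00.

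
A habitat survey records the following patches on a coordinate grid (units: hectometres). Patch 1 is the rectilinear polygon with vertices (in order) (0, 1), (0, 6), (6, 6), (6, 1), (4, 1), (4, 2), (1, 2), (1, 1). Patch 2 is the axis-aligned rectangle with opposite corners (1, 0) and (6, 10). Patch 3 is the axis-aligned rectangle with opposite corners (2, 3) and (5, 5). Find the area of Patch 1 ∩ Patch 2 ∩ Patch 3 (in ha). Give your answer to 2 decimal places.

The intersection is the polygon with vertices (2,3), (2,5), (5,5), (5,3).
By the shoelace formula its area is 6.00.

6.00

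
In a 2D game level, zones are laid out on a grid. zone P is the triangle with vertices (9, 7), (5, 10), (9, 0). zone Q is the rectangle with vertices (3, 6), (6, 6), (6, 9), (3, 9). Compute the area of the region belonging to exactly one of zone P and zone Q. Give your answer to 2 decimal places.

|zone P| = 14, |zone Q| = 9, |zone P∩zone Q| = 0.45.
|zone P △ zone Q| = |zone P| + |zone Q| − 2·|zone P∩zone Q| = 14 + 9 − 0.9 = 22.10.

22.10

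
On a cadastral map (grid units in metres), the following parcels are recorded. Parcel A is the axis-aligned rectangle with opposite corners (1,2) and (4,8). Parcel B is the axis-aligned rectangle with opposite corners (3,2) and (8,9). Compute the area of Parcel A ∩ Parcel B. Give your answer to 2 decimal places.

6.00

|Parcel A∩Parcel B|: x∈[3,4], y∈[2,8] → 1·6 = 6.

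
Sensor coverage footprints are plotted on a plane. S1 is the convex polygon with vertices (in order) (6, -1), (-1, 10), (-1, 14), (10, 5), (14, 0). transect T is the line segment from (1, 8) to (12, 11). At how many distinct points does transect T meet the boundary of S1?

1

The segment meets the boundary at (5,9.091).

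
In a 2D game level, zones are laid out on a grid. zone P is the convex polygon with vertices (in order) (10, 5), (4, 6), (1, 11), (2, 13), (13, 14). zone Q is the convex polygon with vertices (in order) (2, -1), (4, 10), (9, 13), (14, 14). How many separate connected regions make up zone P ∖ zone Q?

2

zone P ∖ zone Q splits into 2 disjoint pieces (area 10.2185, area 22.7766).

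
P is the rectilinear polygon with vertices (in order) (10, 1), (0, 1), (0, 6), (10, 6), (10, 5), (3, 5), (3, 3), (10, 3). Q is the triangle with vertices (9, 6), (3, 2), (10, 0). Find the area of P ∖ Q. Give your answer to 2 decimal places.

|P| = 36, |P∩Q| = 11.6667.
|P ∖ Q| = |P| − |P∩Q| = 36 − 11.6667 = 24.33.

24.33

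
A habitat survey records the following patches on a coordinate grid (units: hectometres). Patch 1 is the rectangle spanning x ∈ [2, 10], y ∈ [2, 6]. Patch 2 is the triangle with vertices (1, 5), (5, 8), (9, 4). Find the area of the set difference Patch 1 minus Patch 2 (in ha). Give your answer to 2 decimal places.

23.10

|Patch 1| = 32, |Patch 1∩Patch 2| = 8.8958.
|Patch 1 ∖ Patch 2| = |Patch 1| − |Patch 1∩Patch 2| = 32 − 8.8958 = 23.10.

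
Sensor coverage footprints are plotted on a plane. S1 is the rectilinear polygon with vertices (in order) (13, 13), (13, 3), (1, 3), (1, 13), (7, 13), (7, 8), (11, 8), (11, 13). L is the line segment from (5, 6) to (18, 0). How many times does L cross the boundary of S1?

1

The segment meets the boundary at (11.5,3).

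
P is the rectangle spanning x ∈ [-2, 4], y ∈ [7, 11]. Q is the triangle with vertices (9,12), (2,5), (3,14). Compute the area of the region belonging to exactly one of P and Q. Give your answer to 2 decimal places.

|P| = 24, |Q| = 28, |P∩Q| = 6.2222.
|P △ Q| = |P| + |Q| − 2·|P∩Q| = 24 + 28 − 12.4444 = 39.56.

39.56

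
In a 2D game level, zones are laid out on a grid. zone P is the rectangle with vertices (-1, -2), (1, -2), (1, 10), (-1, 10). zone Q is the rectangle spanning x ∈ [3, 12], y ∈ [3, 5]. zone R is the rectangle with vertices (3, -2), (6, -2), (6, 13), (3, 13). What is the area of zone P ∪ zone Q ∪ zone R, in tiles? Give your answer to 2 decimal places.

By inclusion–exclusion:
Individual areas: |zone P| = 24, |zone Q| = 18, |zone R| = 45.
|zone P∩zone Q| = 0 (no overlap).
|zone P∩zone R| = 0 (no overlap).
|zone Q∩zone R|: x∈[3,6], y∈[3,5] → 3·2 = 6.
|zone P∩zone Q∩zone R| = 0.
|zone P ∪ zone Q ∪ zone R| = 87 − 6 + 0 = 81.00.

81.00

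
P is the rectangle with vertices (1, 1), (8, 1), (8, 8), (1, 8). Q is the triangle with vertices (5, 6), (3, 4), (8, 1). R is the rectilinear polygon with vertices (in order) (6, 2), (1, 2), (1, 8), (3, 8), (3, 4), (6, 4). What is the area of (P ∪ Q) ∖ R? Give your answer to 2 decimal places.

31.00

|P ∪ Q| = 49.
|(P ∪ Q) ∩ R| = 18.
|(P ∪ Q) ∖ R| = 49 − 18 = 31.00.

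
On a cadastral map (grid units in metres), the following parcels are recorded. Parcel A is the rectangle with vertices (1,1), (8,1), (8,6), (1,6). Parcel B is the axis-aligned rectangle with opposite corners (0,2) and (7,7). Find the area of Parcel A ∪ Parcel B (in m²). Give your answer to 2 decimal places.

46.00

By inclusion–exclusion:
Individual areas: |Parcel A| = 35, |Parcel B| = 35.
|Parcel A∩Parcel B|: x∈[1,7], y∈[2,6] → 6·4 = 24.
|Parcel A ∪ Parcel B| = 70 − 24 = 46.00.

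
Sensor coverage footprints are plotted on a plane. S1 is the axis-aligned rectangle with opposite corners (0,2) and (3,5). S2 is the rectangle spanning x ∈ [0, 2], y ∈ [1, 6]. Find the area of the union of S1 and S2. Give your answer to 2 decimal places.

By inclusion–exclusion:
Individual areas: |S1| = 9, |S2| = 10.
|S1∩S2|: x∈[0,2], y∈[2,5] → 2·3 = 6.
|S1 ∪ S2| = 19 − 6 = 13.00.

13.00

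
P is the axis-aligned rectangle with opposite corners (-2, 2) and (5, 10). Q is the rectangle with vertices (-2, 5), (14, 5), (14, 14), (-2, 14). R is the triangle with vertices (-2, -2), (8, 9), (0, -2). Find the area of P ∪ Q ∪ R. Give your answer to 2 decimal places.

By inclusion–exclusion:
Individual areas: |P| = 56, |Q| = 144, |R| = 11.
|P∩Q|: x∈[-2,5], y∈[5,10] → 7·5 = 35.
|P∩R| = 3.217.
|Q∩R| = 1.4545.
|P∩Q∩R| = 0.2227.
|P ∪ Q ∪ R| = 211 − 39.6716 + 0.2227 = 171.55.

171.55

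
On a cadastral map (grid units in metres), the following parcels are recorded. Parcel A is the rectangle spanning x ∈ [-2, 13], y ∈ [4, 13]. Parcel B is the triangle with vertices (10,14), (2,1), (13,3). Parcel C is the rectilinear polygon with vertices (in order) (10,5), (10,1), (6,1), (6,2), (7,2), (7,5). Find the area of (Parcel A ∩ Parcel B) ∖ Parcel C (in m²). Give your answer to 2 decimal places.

40.96

|Parcel A ∩ Parcel B| = 43.9615.
|(Parcel A ∩ Parcel B) ∩ Parcel C| = 3.
|(Parcel A ∩ Parcel B) ∖ Parcel C| = 43.9615 − 3 = 40.96.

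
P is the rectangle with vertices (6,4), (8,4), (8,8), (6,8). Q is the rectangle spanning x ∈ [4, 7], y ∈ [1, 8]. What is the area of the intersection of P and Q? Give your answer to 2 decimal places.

4.00

|P∩Q|: x∈[6,7], y∈[4,8] → 1·4 = 4.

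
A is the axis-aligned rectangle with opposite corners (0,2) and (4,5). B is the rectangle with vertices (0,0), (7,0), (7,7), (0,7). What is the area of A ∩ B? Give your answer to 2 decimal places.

|A∩B|: x∈[0,4], y∈[2,5] → 4·3 = 12.

12.00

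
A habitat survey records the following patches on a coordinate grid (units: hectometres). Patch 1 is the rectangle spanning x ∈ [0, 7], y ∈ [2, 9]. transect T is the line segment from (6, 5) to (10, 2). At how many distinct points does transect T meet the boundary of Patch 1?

1

The segment meets the boundary at (7,4.25).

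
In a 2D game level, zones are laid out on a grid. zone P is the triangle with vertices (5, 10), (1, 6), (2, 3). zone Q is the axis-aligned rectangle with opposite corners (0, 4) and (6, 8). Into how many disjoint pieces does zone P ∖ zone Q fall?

zone P ∖ zone Q splits into 2 disjoint pieces (area 1.1429, area 0.381).

2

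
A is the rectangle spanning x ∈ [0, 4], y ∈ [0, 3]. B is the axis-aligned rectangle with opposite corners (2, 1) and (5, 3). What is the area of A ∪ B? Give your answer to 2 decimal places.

By inclusion–exclusion:
Individual areas: |A| = 12, |B| = 6.
|A∩B|: x∈[2,4], y∈[1,3] → 2·2 = 4.
|A ∪ B| = 18 − 4 = 14.00.

14.00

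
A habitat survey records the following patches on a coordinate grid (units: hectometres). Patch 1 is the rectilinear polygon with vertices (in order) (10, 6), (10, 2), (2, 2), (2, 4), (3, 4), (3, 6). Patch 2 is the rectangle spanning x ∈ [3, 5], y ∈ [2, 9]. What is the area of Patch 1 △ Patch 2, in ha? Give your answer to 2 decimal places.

|Patch 1| = 30, |Patch 2| = 14, |Patch 1∩Patch 2| = 8.
|Patch 1 △ Patch 2| = |Patch 1| + |Patch 2| − 2·|Patch 1∩Patch 2| = 30 + 14 − 16 = 28.00.

28.00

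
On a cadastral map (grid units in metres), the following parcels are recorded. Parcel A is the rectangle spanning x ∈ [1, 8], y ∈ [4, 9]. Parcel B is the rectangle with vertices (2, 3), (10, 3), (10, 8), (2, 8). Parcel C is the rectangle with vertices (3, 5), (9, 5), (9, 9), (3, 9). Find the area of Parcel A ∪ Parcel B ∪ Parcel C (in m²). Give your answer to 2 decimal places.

52.00

By inclusion–exclusion:
Individual areas: |Parcel A| = 35, |Parcel B| = 40, |Parcel C| = 24.
|Parcel A∩Parcel B|: x∈[2,8], y∈[4,8] → 6·4 = 24.
|Parcel A∩Parcel C|: x∈[3,8], y∈[5,9] → 5·4 = 20.
|Parcel B∩Parcel C|: x∈[3,9], y∈[5,8] → 6·3 = 18.
|Parcel A∩Parcel B∩Parcel C| = 15.
|Parcel A ∪ Parcel B ∪ Parcel C| = 99 − 62 + 15 = 52.00.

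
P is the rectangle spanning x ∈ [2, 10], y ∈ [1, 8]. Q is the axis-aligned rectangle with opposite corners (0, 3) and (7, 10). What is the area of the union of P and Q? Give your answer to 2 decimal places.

By inclusion–exclusion:
Individual areas: |P| = 56, |Q| = 49.
|P∩Q|: x∈[2,7], y∈[3,8] → 5·5 = 25.
|P ∪ Q| = 105 − 25 = 80.00.

80.00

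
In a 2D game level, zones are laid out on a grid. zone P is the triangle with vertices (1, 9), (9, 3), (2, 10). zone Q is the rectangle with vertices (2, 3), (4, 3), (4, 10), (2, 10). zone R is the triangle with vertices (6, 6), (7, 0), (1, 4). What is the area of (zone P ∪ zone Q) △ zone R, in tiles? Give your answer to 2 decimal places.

26.37

|zone P ∪ zone Q| = 18.
|(zone P ∪ zone Q) ∩ zone R| = 3.8148.
|(zone P ∪ zone Q) △ zone R| = 18 + 16 − 7.6296 = 26.37.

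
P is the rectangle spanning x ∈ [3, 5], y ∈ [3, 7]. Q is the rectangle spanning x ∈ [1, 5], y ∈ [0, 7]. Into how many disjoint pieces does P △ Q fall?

1

P △ Q is a single connected region.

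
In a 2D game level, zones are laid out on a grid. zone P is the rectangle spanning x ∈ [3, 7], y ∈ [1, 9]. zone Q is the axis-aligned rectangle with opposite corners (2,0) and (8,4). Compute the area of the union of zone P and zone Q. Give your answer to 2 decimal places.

44.00

By inclusion–exclusion:
Individual areas: |zone P| = 32, |zone Q| = 24.
|zone P∩zone Q|: x∈[3,7], y∈[1,4] → 4·3 = 12.
|zone P ∪ zone Q| = 56 − 12 = 44.00.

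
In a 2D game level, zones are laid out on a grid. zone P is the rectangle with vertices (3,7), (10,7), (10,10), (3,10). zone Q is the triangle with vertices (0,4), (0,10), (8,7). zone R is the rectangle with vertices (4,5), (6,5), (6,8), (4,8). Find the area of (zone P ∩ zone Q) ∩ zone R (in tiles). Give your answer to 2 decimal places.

1.92

The region (zone P ∩ zone Q) ∩ zone R is the polygon with vertices (6,7.75), (6,7), (4,7), (4,8), (5.333,8).
By the shoelace formula its area is 1.92.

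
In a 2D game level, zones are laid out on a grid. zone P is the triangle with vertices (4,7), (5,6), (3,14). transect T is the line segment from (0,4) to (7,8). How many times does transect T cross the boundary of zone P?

2

The segment meets the boundary at (4.812,6.75), (4.455,6.545).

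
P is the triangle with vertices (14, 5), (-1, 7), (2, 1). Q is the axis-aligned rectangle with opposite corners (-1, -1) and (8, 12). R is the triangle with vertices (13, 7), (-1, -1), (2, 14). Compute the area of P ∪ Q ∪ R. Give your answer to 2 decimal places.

142.09

By inclusion–exclusion:
Individual areas: |P| = 42, |Q| = 117, |R| = 93.
|P∩Q| = 33.6.
|P∩R| = 31.1431.
|Q∩R| = 74.3597.
|P∩Q∩R| = 29.1948.
|P ∪ Q ∪ R| = 252 − 139.1028 + 29.1948 = 142.09.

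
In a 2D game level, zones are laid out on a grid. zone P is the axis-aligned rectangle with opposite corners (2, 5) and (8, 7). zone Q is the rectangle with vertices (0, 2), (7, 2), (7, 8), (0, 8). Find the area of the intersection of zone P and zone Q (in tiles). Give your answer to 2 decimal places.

10.00

|zone P∩zone Q|: x∈[2,7], y∈[5,7] → 5·2 = 10.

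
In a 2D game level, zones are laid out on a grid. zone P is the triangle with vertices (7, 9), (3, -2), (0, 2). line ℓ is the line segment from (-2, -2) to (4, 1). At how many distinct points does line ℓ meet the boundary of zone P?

1

The segment meets the boundary at (1.636,-0.182).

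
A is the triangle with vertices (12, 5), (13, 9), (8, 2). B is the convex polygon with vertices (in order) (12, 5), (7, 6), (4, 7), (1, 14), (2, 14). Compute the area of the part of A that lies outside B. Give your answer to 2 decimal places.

|A| = 6.5, |A∩B| = 0.6429.
|A ∖ B| = |A| − |A∩B| = 6.5 − 0.6429 = 5.86.

5.86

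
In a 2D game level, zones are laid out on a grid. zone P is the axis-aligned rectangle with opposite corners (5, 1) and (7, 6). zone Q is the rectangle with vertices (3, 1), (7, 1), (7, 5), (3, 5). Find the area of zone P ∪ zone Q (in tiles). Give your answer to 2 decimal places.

18.00

By inclusion–exclusion:
Individual areas: |zone P| = 10, |zone Q| = 16.
|zone P∩zone Q|: x∈[5,7], y∈[1,5] → 2·4 = 8.
|zone P ∪ zone Q| = 26 − 8 = 18.00.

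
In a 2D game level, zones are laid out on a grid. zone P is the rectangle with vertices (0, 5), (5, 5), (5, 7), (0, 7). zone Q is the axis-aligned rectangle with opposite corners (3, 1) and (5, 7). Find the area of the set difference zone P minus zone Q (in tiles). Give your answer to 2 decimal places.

6.00

|zone P∩zone Q|: x∈[3,5], y∈[5,7] → 2·2 = 4.
|zone P| = 10.
|zone P ∖ zone Q| = |zone P| − |zone P∩zone Q| = 10 − 4 = 6.00.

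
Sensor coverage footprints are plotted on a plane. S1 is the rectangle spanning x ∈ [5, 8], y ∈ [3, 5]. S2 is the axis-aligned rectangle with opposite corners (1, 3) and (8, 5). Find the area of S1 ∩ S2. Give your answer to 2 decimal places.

|S1∩S2|: x∈[5,8], y∈[3,5] → 3·2 = 6.

6.00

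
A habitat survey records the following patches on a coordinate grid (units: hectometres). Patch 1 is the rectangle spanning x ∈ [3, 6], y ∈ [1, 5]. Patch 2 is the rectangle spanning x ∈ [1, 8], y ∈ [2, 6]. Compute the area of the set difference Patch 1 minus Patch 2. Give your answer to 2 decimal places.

3.00

|Patch 1∩Patch 2|: x∈[3,6], y∈[2,5] → 3·3 = 9.
|Patch 1| = 12.
|Patch 1 ∖ Patch 2| = |Patch 1| − |Patch 1∩Patch 2| = 12 − 9 = 3.00.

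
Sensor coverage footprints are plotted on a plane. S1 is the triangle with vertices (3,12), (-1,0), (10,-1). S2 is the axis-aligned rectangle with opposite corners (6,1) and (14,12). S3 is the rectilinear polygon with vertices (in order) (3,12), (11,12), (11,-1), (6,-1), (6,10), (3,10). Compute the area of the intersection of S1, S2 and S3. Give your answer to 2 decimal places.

7.93

The intersection is the polygon with vertices (6,1), (6,6.429), (8.923,1).
By the shoelace formula its area is 7.93.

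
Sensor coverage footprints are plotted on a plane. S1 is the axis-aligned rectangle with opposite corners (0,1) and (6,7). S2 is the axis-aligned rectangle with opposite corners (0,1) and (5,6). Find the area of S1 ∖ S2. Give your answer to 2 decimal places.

|S1∩S2|: x∈[0,5], y∈[1,6] → 5·5 = 25.
|S1| = 36.
|S1 ∖ S2| = |S1| − |S1∩S2| = 36 − 25 = 11.00.

11.00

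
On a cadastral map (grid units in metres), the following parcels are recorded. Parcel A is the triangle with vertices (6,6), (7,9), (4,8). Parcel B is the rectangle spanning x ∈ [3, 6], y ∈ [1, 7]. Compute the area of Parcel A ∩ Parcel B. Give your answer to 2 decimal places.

0.50

The intersection is the polygon with vertices (5,7), (6,7), (6,6).
By the shoelace formula its area is 0.50.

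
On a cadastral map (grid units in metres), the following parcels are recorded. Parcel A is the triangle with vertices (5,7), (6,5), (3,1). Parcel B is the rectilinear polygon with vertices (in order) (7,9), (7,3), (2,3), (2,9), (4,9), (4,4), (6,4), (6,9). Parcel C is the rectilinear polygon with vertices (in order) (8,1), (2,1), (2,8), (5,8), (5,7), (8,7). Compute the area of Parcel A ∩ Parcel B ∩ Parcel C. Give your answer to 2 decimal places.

1.04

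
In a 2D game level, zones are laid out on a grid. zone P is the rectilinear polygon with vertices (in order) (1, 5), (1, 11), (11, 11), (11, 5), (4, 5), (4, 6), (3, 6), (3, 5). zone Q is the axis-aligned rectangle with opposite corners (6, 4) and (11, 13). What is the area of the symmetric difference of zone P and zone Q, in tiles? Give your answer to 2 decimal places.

|zone P| = 59, |zone Q| = 45, |zone P∩zone Q| = 30.
|zone P △ zone Q| = |zone P| + |zone Q| − 2·|zone P∩zone Q| = 59 + 45 − 60 = 44.00.

44.00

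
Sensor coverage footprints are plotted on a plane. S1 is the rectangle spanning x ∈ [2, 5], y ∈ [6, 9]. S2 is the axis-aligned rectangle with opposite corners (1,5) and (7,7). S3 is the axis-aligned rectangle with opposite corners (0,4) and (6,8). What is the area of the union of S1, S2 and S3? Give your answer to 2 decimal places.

By inclusion–exclusion:
Individual areas: |S1| = 9, |S2| = 12, |S3| = 24.
|S1∩S2|: x∈[2,5], y∈[6,7] → 3·1 = 3.
|S1∩S3|: x∈[2,5], y∈[6,8] → 3·2 = 6.
|S2∩S3|: x∈[1,6], y∈[5,7] → 5·2 = 10.
|S1∩S2∩S3| = 3.
|S1 ∪ S2 ∪ S3| = 45 − 19 + 3 = 29.00.

29.00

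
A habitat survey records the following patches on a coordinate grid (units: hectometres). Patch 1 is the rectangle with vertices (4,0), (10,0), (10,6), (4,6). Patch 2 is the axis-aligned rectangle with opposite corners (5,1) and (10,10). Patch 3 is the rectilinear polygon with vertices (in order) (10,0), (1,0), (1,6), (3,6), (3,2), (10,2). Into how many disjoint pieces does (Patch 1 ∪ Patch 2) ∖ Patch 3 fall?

1

(Patch 1 ∪ Patch 2) ∖ Patch 3 is a single connected region.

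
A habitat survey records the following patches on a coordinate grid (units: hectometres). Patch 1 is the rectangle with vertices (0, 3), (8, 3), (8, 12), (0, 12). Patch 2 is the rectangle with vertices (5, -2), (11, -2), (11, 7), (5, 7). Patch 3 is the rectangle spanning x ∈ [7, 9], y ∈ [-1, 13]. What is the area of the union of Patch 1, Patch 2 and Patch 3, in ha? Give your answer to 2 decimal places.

121.00

By inclusion–exclusion:
Individual areas: |Patch 1| = 72, |Patch 2| = 54, |Patch 3| = 28.
|Patch 1∩Patch 2|: x∈[5,8], y∈[3,7] → 3·4 = 12.
|Patch 1∩Patch 3|: x∈[7,8], y∈[3,12] → 1·9 = 9.
|Patch 2∩Patch 3|: x∈[7,9], y∈[-1,7] → 2·8 = 16.
|Patch 1∩Patch 2∩Patch 3| = 4.
|Patch 1 ∪ Patch 2 ∪ Patch 3| = 154 − 37 + 4 = 121.00.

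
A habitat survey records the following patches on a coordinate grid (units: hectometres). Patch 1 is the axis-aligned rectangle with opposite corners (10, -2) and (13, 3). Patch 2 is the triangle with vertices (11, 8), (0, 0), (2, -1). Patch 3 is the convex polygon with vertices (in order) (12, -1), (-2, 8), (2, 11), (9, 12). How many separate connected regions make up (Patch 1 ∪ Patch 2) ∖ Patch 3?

(Patch 1 ∪ Patch 2) ∖ Patch 3 splits into 3 disjoint pieces (area 10.1319, area 9.2689, area 0.11).

3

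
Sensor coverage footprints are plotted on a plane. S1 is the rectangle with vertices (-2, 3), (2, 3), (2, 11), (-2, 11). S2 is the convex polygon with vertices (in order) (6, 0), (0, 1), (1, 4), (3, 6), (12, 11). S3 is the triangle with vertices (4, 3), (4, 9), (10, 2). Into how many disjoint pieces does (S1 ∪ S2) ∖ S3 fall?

(S1 ∪ S2) ∖ S3 splits into 2 disjoint pieces (area 53.5556, area 15.8829).

2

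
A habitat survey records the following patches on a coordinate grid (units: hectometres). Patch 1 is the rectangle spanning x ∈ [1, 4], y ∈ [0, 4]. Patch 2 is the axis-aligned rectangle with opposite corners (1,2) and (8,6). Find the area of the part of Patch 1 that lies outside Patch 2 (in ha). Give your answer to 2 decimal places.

|Patch 1∩Patch 2|: x∈[1,4], y∈[2,4] → 3·2 = 6.
|Patch 1| = 12.
|Patch 1 ∖ Patch 2| = |Patch 1| − |Patch 1∩Patch 2| = 12 − 6 = 6.00.

6.00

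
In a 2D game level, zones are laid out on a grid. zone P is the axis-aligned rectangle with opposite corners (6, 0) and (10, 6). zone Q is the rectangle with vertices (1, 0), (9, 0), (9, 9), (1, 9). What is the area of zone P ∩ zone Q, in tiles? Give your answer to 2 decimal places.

|zone P∩zone Q|: x∈[6,9], y∈[0,6] → 3·6 = 18.

18.00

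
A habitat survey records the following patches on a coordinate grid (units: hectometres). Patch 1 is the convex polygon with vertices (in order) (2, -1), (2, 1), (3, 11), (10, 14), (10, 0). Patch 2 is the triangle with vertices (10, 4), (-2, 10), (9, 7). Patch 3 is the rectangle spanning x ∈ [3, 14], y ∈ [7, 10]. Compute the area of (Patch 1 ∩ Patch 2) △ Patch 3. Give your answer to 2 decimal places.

36.15

|Patch 1 ∩ Patch 2| = 12.4705.
|(Patch 1 ∩ Patch 2) ∩ Patch 3| = 4.6591.
|(Patch 1 ∩ Patch 2) △ Patch 3| = 12.4705 + 33 − 9.3182 = 36.15.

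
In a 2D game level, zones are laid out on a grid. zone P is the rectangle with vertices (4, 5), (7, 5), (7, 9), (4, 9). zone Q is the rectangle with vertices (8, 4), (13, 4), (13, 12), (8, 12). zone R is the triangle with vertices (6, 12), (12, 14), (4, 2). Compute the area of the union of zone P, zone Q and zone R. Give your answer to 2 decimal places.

By inclusion–exclusion:
Individual areas: |zone P| = 12, |zone Q| = 40, |zone R| = 28.
|zone P∩zone Q| = 0 (no overlap).
|zone P∩zone R| = 7.25.
|zone Q∩zone R| = 5.3333.
|zone P∩zone Q∩zone R| = 0.
|zone P ∪ zone Q ∪ zone R| = 80 − 12.5833 + 0 = 67.42.

67.42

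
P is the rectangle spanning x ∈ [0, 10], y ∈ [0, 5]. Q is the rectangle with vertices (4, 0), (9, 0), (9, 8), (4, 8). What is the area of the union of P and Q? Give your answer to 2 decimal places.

By inclusion–exclusion:
Individual areas: |P| = 50, |Q| = 40.
|P∩Q|: x∈[4,9], y∈[0,5] → 5·5 = 25.
|P ∪ Q| = 90 − 25 = 65.00.

65.00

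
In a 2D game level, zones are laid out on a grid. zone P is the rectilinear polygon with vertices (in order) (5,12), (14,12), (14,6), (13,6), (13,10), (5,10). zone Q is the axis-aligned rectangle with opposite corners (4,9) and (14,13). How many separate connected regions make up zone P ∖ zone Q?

1

zone P ∖ zone Q is a single connected region.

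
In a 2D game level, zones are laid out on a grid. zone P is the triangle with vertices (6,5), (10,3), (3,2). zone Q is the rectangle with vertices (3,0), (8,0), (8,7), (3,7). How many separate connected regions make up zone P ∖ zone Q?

zone P ∖ zone Q is a single connected region.

1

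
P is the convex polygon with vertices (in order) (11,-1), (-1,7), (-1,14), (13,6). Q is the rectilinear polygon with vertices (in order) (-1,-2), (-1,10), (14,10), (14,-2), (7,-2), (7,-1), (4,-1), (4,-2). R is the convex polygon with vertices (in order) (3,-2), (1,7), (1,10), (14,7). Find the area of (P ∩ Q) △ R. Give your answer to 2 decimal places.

49.95

|P ∩ Q| = 85.
|(P ∩ Q) ∩ R| = 56.5254.
|(P ∩ Q) △ R| = 85 + 78 − 113.0508 = 49.95.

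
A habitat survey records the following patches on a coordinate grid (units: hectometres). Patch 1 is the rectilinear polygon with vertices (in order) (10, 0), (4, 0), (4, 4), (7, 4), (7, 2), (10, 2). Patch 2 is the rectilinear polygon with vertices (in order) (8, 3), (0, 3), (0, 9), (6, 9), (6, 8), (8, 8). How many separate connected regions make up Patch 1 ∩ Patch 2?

1

Patch 1 ∩ Patch 2 is a single connected region.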